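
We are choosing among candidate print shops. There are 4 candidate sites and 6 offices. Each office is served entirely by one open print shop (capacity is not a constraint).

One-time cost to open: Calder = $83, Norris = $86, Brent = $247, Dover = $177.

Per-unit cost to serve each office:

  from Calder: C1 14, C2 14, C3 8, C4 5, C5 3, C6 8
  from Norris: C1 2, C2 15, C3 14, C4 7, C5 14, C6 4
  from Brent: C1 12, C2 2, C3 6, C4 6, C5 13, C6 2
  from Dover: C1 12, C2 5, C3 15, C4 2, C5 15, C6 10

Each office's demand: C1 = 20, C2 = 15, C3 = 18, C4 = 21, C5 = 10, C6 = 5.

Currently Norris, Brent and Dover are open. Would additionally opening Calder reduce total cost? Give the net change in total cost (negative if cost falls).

Yes — net change −17 (cost falls by 17).

Current service cost with {Norris, Brent, Dover}: 360.
Adding Calder: each office re-picks its cheapest; new service cost 260, saving 100.
Extra fixed cost: 83. Net change = 83 − 100 = -17.
(Totals: 870 → 853.)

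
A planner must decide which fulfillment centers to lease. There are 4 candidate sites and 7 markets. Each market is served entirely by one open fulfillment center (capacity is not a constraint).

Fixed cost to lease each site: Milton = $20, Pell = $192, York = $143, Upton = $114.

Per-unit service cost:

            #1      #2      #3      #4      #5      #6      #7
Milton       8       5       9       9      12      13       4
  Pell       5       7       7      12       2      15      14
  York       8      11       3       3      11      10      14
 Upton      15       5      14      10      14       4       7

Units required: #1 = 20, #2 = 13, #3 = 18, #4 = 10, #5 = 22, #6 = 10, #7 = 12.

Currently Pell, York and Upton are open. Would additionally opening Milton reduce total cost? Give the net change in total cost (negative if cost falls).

Yes — net change −16 (cost falls by 16).

Current service cost with {Pell, York, Upton}: 417.
Adding Milton: each market re-picks its cheapest; new service cost 381, saving 36.
Extra fixed cost: 20. Net change = 20 − 36 = -16.
(Totals: 866 → 850.)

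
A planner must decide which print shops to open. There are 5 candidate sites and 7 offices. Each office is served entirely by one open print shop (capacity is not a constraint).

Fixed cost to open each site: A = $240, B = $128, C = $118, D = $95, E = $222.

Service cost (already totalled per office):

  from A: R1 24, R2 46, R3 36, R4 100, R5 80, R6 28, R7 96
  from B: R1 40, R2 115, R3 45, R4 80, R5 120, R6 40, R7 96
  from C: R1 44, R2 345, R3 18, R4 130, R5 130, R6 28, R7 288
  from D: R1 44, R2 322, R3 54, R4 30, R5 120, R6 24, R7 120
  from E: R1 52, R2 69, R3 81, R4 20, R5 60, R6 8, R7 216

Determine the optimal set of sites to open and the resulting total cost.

Open A only; minimum total cost 650.

For any fixed open set, each office goes to its cheapest open site; total = fixed + service.
{A}: R1→A 24, R2→A 46, R3→A 36, R4→A 100, R5→A 80, R6→A 28, R7→A 96. Service 410; fixed 240; total 650.
{B}: service 536 + fixed 128 = 664
{A, D}: service 336 + fixed 335 = 671
{A, B, C, D, E}: service 272 + fixed 803 = 1075
No other subset beats 650.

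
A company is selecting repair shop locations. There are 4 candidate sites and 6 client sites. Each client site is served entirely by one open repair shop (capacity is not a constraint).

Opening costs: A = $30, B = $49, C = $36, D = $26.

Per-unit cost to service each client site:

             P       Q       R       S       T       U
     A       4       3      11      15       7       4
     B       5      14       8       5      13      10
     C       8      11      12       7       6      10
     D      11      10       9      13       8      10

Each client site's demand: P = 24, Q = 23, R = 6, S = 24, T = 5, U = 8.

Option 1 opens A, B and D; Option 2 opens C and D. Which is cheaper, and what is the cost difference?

Option 1 is cheaper by 311.

Option 1: {A, B, D}: P→A 4·24=96, Q→A 3·23=69, R→B 8·6=48, S→B 5·24=120, T→A 7·5=35, U→A 4·8=32. Service 400; fixed 105; total 505.
Option 2: {C, D}: P→C 8·24=192, Q→D 10·23=230, R→D 9·6=54, S→C 7·24=168, T→C 6·5=30, U→C 10·8=80. Service 754; fixed 62; total 816.
Difference: |505 − 816| = 311.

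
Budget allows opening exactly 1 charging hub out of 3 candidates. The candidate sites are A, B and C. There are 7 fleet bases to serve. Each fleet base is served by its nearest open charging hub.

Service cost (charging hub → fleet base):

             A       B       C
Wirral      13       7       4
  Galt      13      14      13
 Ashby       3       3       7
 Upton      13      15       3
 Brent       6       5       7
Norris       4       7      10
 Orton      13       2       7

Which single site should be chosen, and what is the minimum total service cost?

Choose C only; total service cost 51.

With exactly 1 open, each fleet base uses its cheapest among the chosen.
{C}: Wirral→C 4, Galt→C 13, Ashby→C 7, Upton→C 3, Brent→C 7, Norris→C 10, Orton→C 7. Service cost 51.
{B}: service cost 53
{A}: service cost 65
Among all 3 size-1 choices, {C} is lowest.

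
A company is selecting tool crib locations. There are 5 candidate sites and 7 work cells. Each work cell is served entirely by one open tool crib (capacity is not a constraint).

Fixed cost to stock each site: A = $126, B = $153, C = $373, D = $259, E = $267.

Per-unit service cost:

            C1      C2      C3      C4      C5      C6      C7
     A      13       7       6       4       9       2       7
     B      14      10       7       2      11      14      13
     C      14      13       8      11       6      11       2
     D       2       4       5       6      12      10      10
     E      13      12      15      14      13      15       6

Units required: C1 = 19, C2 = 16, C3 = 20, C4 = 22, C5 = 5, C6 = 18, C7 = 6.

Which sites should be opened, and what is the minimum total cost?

For any fixed open set, each work cell goes to its cheapest open site; total = fixed + service.
{A, D}: C1→D 2·19=38, C2→D 4·16=64, C3→D 5·20=100, C4→A 4·22=88, C5→A 9·5=45, C6→A 2·18=36, C7→A 7·6=42. Service 413; fixed 385; total 798.
{A}: C1→A 13·19=247, C2→A 7·16=112, C3→A 6·20=120, C4→A 4·22=88, C5→A 9·5=45, C6→A 2·18=36, C7→A 7·6=42. Service 690; fixed 126; total 816.
{D}: service 634 + fixed 259 = 893
{A, B, C, D, E}: service 324 + fixed 1178 = 1502
No other subset beats 798.

Open A and D; minimum total cost 798.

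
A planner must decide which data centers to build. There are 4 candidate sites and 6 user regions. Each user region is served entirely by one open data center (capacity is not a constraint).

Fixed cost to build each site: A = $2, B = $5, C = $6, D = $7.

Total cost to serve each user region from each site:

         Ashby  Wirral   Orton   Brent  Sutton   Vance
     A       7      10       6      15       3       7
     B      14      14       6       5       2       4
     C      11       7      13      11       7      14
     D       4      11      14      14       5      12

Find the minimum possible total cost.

Minimum total cost: 41

For any fixed open set, each user region goes to its cheapest open site; total = fixed + service.
{A, B}: Ashby→A 7, Wirral→A 10, Orton→A 6, Brent→B 5, Sutton→B 2, Vance→B 4. Service 34; fixed 7; total 41.
{A, B, C}: service 31 + fixed 13 = 44
{B, D}: Ashby→D 4, Wirral→D 11, Orton→B 6, Brent→B 5, Sutton→B 2, Vance→B 4. Service 32; fixed 12; total 44.
{A, B, C, D}: service 28 + fixed 20 = 48
(All 15 nonempty subsets were checked; A and B is lowest.)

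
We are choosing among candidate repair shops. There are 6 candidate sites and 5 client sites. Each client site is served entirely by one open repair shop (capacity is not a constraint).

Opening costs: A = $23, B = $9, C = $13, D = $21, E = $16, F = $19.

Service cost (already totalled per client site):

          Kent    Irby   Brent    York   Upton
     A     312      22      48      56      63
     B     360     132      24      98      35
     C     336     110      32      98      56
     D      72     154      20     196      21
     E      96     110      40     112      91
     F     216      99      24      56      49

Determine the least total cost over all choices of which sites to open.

Minimum total cost: 235

For any fixed open set, each client site goes to its cheapest open site; total = fixed + service.
{A, D}: Kent→D 72, Irby→A 22, Brent→D 20, York→A 56, Upton→D 21. Service 191; fixed 44; total 235.
{A, B, D}: service 191 + fixed 53 = 244
{A, C, D}: service 191 + fixed 57 = 248
{A, B, C, D, E, F}: Kent→D 72, Irby→A 22, Brent→D 20, York→A 56, Upton→D 21. Service 191; fixed 101; total 292.
No other subset beats 235.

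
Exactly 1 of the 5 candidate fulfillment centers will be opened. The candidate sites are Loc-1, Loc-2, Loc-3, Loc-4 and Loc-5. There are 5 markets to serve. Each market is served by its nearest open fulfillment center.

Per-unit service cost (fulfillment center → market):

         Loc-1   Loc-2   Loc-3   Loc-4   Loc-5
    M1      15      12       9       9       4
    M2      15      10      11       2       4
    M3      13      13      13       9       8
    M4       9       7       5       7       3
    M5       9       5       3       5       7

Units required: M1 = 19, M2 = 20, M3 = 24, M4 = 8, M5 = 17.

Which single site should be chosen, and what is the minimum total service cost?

Choose Loc-5 only; total service cost 491.

With exactly 1 open, each market uses its cheapest among the chosen.
{Loc-5}: M1→Loc-5 4·19=76, M2→Loc-5 4·20=80, M3→Loc-5 8·24=192, M4→Loc-5 3·8=24, M5→Loc-5 7·17=119. Service cost 491.
{Loc-4}: service cost 568
{Loc-3}: service cost 794
Among all 5 size-1 choices, {Loc-5} is lowest.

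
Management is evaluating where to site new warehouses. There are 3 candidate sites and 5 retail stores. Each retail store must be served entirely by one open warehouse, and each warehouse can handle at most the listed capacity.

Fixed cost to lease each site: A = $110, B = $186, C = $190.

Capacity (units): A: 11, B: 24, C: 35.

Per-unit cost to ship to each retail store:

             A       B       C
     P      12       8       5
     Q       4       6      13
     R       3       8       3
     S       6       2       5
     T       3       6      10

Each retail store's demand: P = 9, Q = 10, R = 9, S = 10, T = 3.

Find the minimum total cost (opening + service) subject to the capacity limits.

Minimum total cost: 492

Open {A, C}: P→C 5·9=45, Q→A 4·10=40, R→C 3·9=27, S→C 5·10=50, T→C 10·3=30.
Loads: A carries 10/11, C carries 31/35. Service 192; fixed 300; total 492.
Next best feasible plan costs 546.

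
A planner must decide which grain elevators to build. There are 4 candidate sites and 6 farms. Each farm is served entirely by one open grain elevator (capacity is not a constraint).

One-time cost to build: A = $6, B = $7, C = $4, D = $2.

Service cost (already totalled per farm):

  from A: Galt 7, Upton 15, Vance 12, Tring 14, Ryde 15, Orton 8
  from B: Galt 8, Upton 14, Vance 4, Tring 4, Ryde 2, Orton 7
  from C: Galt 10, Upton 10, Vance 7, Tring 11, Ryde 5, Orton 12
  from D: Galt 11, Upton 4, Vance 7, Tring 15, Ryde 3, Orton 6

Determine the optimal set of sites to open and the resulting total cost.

For any fixed open set, each farm goes to its cheapest open site; total = fixed + service.
{B, D}: Galt→B 8, Upton→D 4, Vance→B 4, Tring→B 4, Ryde→B 2, Orton→D 6. Service 28; fixed 9; total 37.
{B, C, D}: Galt→B 8, Upton→D 4, Vance→B 4, Tring→B 4, Ryde→B 2, Orton→D 6. Service 28; fixed 13; total 41.
{A, B, D}: Galt→A 7, Upton→D 4, Vance→B 4, Tring→B 4, Ryde→B 2, Orton→D 6. Service 27; fixed 15; total 42.
{A, B, C, D}: Galt→A 7, Upton→D 4, Vance→B 4, Tring→B 4, Ryde→B 2, Orton→D 6. Service 27; fixed 19; total 46.
(All 15 nonempty subsets were checked; B and D is lowest.)

Open B and D; minimum total cost 37.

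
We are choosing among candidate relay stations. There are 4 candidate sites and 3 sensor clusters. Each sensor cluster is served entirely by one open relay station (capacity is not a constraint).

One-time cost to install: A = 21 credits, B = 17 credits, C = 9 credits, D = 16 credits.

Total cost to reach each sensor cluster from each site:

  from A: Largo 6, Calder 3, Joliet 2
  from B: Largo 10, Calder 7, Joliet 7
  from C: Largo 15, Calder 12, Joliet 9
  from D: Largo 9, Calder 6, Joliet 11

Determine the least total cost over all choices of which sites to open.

Minimum total cost: 32

For any fixed open set, each sensor cluster goes to its cheapest open site; total = fixed + service.
{A}: Largo→A 6, Calder→A 3, Joliet→A 2. Service 11; fixed 21; total 32.
{A, C}: Largo→A 6, Calder→A 3, Joliet→A 2. Service 11; fixed 30; total 41.
{B}: service 24 + fixed 17 = 41
{A, B, C, D}: service 11 + fixed 63 = 74
(All 15 nonempty subsets were checked; A only is lowest.)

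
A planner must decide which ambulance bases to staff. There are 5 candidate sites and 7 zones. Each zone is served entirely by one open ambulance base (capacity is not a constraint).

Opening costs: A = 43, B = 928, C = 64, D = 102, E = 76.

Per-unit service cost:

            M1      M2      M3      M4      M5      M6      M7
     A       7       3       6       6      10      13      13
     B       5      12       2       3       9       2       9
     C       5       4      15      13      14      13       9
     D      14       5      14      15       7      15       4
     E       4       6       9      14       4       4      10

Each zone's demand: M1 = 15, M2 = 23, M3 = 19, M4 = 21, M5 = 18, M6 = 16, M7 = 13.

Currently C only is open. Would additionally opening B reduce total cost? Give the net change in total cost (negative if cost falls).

No — net change +205 (cost rises by 205).

Current service cost with {C}: 1302.
Adding B: each zone re-picks its cheapest; new service cost 579, saving 723.
Extra fixed cost: 928. Net change = 928 − 723 = 205.
(Totals: 1366 → 1571.)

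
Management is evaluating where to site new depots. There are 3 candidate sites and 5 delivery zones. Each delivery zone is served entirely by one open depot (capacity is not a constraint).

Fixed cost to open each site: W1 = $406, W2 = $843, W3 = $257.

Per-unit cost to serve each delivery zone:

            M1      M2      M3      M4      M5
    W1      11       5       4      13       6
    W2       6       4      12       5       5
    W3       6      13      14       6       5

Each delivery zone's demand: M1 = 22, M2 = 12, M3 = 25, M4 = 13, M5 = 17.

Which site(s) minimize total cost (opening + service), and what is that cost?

For any fixed open set, each delivery zone goes to its cheapest open site; total = fixed + service.
{W3}: M1→W3 6·22=132, M2→W3 13·12=156, M3→W3 14·25=350, M4→W3 6·13=78, M5→W3 5·17=85. Service 801; fixed 257; total 1058.
{W1}: M1→W1 11·22=242, M2→W1 5·12=60, M3→W1 4·25=100, M4→W1 13·13=169, M5→W1 6·17=102. Service 673; fixed 406; total 1079.
{W1, W3}: service 455 + fixed 663 = 1118
{W1, W2, W3}: service 430 + fixed 1506 = 1936
No other subset beats 1058.

Open W3 only; minimum total cost 1058.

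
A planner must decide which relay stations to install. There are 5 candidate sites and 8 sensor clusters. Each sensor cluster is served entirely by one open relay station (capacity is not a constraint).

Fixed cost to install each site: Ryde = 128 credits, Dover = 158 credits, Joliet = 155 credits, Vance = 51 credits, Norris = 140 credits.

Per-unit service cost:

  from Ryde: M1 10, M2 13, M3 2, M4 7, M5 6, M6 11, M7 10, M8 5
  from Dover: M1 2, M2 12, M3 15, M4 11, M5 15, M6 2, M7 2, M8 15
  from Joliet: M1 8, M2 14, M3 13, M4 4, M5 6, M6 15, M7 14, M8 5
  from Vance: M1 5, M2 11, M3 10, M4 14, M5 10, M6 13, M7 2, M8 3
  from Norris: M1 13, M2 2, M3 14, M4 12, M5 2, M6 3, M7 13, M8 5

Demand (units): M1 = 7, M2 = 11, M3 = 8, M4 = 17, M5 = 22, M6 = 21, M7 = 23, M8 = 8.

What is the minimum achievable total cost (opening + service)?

For any fixed open set, each sensor cluster goes to its cheapest open site; total = fixed + service.
{Ryde, Vance, Norris}: M1→Vance 5·7=35, M2→Norris 2·11=22, M3→Ryde 2·8=16, M4→Ryde 7·17=119, M5→Norris 2·22=44, M6→Norris 3·21=63, M7→Vance 2·23=46, M8→Vance 3·8=24. Service 369; fixed 319; total 688.
{Vance, Norris}: service 518 + fixed 191 = 709
{Joliet, Vance, Norris}: M1→Vance 5·7=35, M2→Norris 2·11=22, M3→Vance 10·8=80, M4→Joliet 4·17=68, M5→Norris 2·22=44, M6→Norris 3·21=63, M7→Vance 2·23=46, M8→Vance 3·8=24. Service 382; fixed 346; total 728.
{Ryde, Dover, Joliet, Vance, Norris}: service 276 + fixed 632 = 908
No other subset beats 688.

Minimum total cost: 688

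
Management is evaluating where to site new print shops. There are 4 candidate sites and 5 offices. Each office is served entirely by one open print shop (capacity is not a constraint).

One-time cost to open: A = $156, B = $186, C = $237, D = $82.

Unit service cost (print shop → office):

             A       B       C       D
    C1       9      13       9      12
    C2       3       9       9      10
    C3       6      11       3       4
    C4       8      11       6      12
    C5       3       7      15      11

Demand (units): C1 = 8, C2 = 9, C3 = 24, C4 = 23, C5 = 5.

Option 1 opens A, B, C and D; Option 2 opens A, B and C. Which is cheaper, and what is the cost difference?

Option 1: {A, B, C, D}: C1→A 9·8=72, C2→A 3·9=27, C3→C 3·24=72, C4→C 6·23=138, C5→A 3·5=15. Service 324; fixed 661; total 985.
Option 2: {A, B, C}: C1→A 9·8=72, C2→A 3·9=27, C3→C 3·24=72, C4→C 6·23=138, C5→A 3·5=15. Service 324; fixed 579; total 903.
Difference: |985 − 903| = 82.

Option 2 is cheaper by 82.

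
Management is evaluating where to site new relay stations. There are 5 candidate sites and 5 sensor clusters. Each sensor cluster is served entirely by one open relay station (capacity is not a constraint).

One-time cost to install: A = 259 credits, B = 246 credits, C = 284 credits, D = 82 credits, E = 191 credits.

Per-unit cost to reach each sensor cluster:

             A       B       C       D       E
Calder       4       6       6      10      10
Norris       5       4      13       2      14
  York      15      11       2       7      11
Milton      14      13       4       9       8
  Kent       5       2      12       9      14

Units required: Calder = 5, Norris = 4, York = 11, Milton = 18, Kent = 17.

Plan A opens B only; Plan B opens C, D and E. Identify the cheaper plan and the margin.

Plan A: {B}: Calder→B 6·5=30, Norris→B 4·4=16, York→B 11·11=121, Milton→B 13·18=234, Kent→B 2·17=34. Service 435; fixed 246; total 681.
Plan B: {C, D, E}: Calder→C 6·5=30, Norris→D 2·4=8, York→C 2·11=22, Milton→C 4·18=72, Kent→D 9·17=153. Service 285; fixed 557; total 842.
Difference: |681 − 842| = 161.

Plan A is cheaper by 161.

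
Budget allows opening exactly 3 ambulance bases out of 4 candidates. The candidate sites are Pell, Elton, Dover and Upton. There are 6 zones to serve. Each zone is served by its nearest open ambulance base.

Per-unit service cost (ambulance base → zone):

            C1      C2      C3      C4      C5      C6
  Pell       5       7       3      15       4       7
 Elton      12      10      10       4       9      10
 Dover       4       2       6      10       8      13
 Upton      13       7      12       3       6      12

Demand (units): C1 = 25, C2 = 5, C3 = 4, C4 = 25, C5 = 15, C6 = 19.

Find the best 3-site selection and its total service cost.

With exactly 3 open, each zone uses its cheapest among the chosen.
{Pell, Dover, Upton}: C1→Dover 4·25=100, C2→Dover 2·5=10, C3→Pell 3·4=12, C4→Upton 3·25=75, C5→Pell 4·15=60, C6→Pell 7·19=133. Service cost 390.
{Pell, Elton, Dover}: service cost 415
{Pell, Elton, Upton}: service cost 440
Among all 4 size-3 choices, {Pell, Dover, Upton} is lowest.

Choose Pell, Dover and Upton; total service cost 390.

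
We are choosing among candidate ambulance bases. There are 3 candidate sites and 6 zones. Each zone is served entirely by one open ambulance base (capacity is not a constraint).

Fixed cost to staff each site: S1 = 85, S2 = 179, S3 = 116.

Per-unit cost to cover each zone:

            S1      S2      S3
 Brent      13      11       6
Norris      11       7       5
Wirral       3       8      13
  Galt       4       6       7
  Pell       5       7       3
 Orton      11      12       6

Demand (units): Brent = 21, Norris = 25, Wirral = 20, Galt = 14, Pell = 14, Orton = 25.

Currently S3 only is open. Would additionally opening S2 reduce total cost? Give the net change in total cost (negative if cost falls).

No — net change +65 (cost rises by 65).

Current service cost with {S3}: 801.
Adding S2: each zone re-picks its cheapest; new service cost 687, saving 114.
Extra fixed cost: 179. Net change = 179 − 114 = 65.
(Totals: 917 → 982.)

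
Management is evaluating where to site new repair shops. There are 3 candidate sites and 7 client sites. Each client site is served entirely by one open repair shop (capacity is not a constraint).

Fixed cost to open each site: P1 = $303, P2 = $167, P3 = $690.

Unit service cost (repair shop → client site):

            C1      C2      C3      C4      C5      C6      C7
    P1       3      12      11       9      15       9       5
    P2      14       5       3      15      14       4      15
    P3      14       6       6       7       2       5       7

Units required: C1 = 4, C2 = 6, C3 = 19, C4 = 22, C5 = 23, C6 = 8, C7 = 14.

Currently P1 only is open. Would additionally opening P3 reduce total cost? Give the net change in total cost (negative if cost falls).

No — net change +184 (cost rises by 184).

Current service cost with {P1}: 978.
Adding P3: each client site re-picks its cheapest; new service cost 472, saving 506.
Extra fixed cost: 690. Net change = 690 − 506 = 184.
(Totals: 1281 → 1465.)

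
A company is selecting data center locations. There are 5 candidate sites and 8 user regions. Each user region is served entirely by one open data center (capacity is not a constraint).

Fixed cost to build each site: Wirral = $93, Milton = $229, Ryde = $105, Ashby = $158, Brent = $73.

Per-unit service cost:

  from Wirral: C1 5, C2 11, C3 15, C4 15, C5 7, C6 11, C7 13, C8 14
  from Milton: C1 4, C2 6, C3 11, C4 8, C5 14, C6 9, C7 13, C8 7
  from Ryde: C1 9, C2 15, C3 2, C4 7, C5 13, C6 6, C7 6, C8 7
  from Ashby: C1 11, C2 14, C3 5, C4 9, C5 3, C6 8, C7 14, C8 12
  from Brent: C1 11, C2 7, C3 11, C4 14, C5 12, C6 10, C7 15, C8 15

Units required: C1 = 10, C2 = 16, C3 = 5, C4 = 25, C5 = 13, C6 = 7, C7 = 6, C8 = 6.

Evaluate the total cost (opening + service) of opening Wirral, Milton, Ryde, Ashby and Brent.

Each user region is assigned to its cheapest site among the open ones.
{Wirral, Milton, Ryde, Ashby, Brent}: C1→Milton 4·10=40, C2→Milton 6·16=96, C3→Ryde 2·5=10, C4→Ryde 7·25=175, C5→Ashby 3·13=39, C6→Ryde 6·7=42, C7→Ryde 6·6=36, C8→Milton 7·6=42. Service 480; fixed 658; total 1138.

Total cost: 1138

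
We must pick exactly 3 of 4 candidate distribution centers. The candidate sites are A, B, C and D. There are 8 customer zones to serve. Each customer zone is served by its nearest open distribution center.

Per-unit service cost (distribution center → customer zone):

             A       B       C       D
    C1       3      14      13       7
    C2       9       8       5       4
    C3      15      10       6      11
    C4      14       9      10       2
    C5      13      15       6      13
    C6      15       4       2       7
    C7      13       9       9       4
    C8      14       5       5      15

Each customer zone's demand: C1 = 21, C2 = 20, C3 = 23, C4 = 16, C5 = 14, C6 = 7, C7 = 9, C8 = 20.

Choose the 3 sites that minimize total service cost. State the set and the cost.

Choose A, C and D; total service cost 547.

With exactly 3 open, each customer zone uses its cheapest among the chosen.
{A, C, D}: C1→A 3·21=63, C2→D 4·20=80, C3→C 6·23=138, C4→D 2·16=32, C5→C 6·14=84, C6→C 2·7=14, C7→D 4·9=36, C8→C 5·20=100. Service cost 547.
{B, C, D}: service cost 631
{A, B, C}: service cost 724
Among all 4 size-3 choices, {A, C, D} is lowest.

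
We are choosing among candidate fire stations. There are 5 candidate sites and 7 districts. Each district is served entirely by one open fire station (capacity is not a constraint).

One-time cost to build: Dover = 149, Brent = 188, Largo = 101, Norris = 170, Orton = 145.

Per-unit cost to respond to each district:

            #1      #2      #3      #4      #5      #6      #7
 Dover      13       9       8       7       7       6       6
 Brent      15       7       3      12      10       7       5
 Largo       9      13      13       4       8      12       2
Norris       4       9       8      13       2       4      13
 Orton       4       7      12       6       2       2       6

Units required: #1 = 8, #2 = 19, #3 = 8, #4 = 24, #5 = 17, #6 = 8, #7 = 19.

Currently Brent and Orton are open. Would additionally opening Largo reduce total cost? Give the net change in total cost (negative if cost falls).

Yes — net change −4 (cost falls by 4).

Current service cost with {Brent, Orton}: 478.
Adding Largo: each district re-picks its cheapest; new service cost 373, saving 105.
Extra fixed cost: 101. Net change = 101 − 105 = -4.
(Totals: 811 → 807.)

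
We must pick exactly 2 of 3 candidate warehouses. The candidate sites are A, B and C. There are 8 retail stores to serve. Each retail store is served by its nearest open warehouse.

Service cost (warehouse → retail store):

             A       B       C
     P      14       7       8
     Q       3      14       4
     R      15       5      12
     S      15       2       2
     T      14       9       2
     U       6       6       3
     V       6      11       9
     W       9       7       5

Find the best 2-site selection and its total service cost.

Choose B and C; total service cost 37.

With exactly 2 open, each retail store uses its cheapest among the chosen.
{B, C}: P→B 7, Q→C 4, R→B 5, S→B 2, T→C 2, U→C 3, V→C 9, W→C 5. Service cost 37.
{A, C}: service cost 41
{A, B}: service cost 45
Among all 3 size-2 choices, {B, C} is lowest.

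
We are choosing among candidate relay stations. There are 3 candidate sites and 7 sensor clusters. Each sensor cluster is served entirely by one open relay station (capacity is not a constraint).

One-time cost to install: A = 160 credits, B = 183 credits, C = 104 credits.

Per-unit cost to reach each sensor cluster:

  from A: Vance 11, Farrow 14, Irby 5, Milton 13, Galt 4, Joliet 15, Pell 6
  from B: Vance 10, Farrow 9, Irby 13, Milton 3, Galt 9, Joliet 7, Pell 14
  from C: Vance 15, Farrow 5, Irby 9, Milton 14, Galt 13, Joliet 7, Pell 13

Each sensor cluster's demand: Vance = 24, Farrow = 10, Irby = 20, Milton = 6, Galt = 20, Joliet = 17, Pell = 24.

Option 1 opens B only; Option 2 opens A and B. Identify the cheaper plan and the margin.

Option 1: {B}: Vance→B 10·24=240, Farrow→B 9·10=90, Irby→B 13·20=260, Milton→B 3·6=18, Galt→B 9·20=180, Joliet→B 7·17=119, Pell→B 14·24=336. Service 1243; fixed 183; total 1426.
Option 2: {A, B}: Vance→B 10·24=240, Farrow→B 9·10=90, Irby→A 5·20=100, Milton→B 3·6=18, Galt→A 4·20=80, Joliet→B 7·17=119, Pell→A 6·24=144. Service 791; fixed 343; total 1134.
Difference: |1426 − 1134| = 292.

Option 2 is cheaper by 292.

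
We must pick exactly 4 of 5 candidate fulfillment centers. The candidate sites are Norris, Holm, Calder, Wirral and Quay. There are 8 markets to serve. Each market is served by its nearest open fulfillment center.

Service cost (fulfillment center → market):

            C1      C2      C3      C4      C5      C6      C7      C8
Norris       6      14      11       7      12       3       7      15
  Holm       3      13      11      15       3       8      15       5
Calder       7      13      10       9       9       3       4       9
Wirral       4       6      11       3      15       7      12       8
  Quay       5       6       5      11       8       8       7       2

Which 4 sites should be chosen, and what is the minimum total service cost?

Choose Holm, Calder, Wirral and Quay; total service cost 29.

With exactly 4 open, each market uses its cheapest among the chosen.
{Holm, Calder, Wirral, Quay}: C1→Holm 3, C2→Wirral 6, C3→Quay 5, C4→Wirral 3, C5→Holm 3, C6→Calder 3, C7→Calder 4, C8→Quay 2. Service cost 29.
{Norris, Holm, Wirral, Quay}: service cost 32
{Norris, Holm, Calder, Quay}: service cost 33
Among all 5 size-4 choices, {Holm, Calder, Wirral, Quay} is lowest.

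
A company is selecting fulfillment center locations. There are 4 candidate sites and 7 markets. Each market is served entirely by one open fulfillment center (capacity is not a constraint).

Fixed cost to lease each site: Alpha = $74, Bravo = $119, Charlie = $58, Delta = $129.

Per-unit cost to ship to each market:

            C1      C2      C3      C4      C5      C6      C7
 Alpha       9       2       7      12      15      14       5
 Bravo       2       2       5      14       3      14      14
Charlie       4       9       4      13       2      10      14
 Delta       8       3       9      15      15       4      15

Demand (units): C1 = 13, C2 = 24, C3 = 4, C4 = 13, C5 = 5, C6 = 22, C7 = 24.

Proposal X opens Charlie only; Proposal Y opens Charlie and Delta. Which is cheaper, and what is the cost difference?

Proposal X: {Charlie}: C1→Charlie 4·13=52, C2→Charlie 9·24=216, C3→Charlie 4·4=16, C4→Charlie 13·13=169, C5→Charlie 2·5=10, C6→Charlie 10·22=220, C7→Charlie 14·24=336. Service 1019; fixed 58; total 1077.
Proposal Y: {Charlie, Delta}: C1→Charlie 4·13=52, C2→Delta 3·24=72, C3→Charlie 4·4=16, C4→Charlie 13·13=169, C5→Charlie 2·5=10, C6→Delta 4·22=88, C7→Charlie 14·24=336. Service 743; fixed 187; total 930.
Difference: |1077 − 930| = 147.

Proposal Y is cheaper by 147.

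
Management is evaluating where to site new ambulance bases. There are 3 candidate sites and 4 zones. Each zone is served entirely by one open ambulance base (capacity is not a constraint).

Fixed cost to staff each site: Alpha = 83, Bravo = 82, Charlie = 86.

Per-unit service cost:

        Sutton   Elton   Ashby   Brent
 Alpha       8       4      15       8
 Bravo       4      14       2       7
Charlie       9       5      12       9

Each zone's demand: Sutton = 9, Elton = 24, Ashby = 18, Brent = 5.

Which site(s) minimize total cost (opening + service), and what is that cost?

For any fixed open set, each zone goes to its cheapest open site; total = fixed + service.
{Alpha, Bravo}: Sutton→Bravo 4·9=36, Elton→Alpha 4·24=96, Ashby→Bravo 2·18=36, Brent→Bravo 7·5=35. Service 203; fixed 165; total 368.
{Bravo, Charlie}: Sutton→Bravo 4·9=36, Elton→Charlie 5·24=120, Ashby→Bravo 2·18=36, Brent→Bravo 7·5=35. Service 227; fixed 168; total 395.
{Alpha, Bravo, Charlie}: service 203 + fixed 251 = 454
{Bravo}: Sutton→Bravo 4·9=36, Elton→Bravo 14·24=336, Ashby→Bravo 2·18=36, Brent→Bravo 7·5=35. Service 443; fixed 82; total 525.
No other subset beats 368.

Open Alpha and Bravo; minimum total cost 368.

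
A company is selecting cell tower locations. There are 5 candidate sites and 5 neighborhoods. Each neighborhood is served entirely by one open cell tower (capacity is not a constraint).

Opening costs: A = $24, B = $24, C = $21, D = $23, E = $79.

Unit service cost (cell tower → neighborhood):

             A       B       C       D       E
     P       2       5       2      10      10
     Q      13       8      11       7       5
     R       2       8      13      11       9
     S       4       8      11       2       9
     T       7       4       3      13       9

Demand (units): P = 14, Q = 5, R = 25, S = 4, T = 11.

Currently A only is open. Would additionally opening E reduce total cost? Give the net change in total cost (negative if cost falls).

Current service cost with {A}: 236.
Adding E: each neighborhood re-picks its cheapest; new service cost 196, saving 40.
Extra fixed cost: 79. Net change = 79 − 40 = 39.
(Totals: 260 → 299.)

No — net change +39 (cost rises by 39).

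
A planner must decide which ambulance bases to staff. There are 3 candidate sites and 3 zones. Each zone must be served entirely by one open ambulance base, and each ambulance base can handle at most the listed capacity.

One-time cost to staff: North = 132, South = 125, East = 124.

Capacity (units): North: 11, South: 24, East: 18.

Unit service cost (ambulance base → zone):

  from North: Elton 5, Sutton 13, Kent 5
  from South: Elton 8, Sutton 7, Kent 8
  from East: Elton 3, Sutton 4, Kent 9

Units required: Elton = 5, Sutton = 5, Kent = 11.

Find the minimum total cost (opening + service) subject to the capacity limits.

Open {South}: Elton→South 8·5=40, Sutton→South 7·5=35, Kent→South 8·11=88.
Loads: South carries 21/24. Service 163; fixed 125; total 288.
Next best feasible plan costs 346.

Minimum total cost: 288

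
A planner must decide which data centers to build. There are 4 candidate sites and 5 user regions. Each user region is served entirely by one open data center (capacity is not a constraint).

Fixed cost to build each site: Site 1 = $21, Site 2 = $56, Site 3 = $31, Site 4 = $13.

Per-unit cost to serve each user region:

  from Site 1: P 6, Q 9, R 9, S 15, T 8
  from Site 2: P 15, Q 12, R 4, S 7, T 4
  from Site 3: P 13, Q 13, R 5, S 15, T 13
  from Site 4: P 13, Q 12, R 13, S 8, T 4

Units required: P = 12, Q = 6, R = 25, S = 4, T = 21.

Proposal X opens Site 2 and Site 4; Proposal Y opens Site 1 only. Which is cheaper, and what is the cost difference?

Proposal X is cheaper by 91.

Proposal X: {Site 2, Site 4}: P→Site 4 13·12=156, Q→Site 2 12·6=72, R→Site 2 4·25=100, S→Site 2 7·4=28, T→Site 2 4·21=84. Service 440; fixed 69; total 509.
Proposal Y: {Site 1}: P→Site 1 6·12=72, Q→Site 1 9·6=54, R→Site 1 9·25=225, S→Site 1 15·4=60, T→Site 1 8·21=168. Service 579; fixed 21; total 600.
Difference: |509 − 600| = 91.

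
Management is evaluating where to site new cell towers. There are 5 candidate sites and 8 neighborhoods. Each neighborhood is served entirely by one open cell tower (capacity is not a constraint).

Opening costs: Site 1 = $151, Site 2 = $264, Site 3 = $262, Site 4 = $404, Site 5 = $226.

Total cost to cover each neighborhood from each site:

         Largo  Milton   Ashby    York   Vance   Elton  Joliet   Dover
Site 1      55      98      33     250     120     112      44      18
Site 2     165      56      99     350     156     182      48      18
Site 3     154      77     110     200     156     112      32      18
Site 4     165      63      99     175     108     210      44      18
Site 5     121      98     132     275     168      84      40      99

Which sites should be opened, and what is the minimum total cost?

Open Site 1 only; minimum total cost 881.

For any fixed open set, each neighborhood goes to its cheapest open site; total = fixed + service.
{Site 1}: Largo→Site 1 55, Milton→Site 1 98, Ashby→Site 1 33, York→Site 1 250, Vance→Site 1 120, Elton→Site 1 112, Joliet→Site 1 44, Dover→Site 1 18. Service 730; fixed 151; total 881.
{Site 1, Site 3}: Largo→Site 1 55, Milton→Site 3 77, Ashby→Site 1 33, York→Site 3 200, Vance→Site 1 120, Elton→Site 1 112, Joliet→Site 3 32, Dover→Site 1 18. Service 647; fixed 413; total 1060.
{Site 1, Site 5}: service 698 + fixed 377 = 1075
{Site 1, Site 2, Site 3, Site 4, Site 5}: service 561 + fixed 1307 = 1868
No other subset beats 881.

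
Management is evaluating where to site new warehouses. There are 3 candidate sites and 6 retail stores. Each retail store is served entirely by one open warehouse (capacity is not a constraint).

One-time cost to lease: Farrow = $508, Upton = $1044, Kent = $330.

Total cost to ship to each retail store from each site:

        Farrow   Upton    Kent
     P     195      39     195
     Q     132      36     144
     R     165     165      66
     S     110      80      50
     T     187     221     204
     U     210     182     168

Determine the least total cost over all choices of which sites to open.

For any fixed open set, each retail store goes to its cheapest open site; total = fixed + service.
{Kent}: P→Kent 195, Q→Kent 144, R→Kent 66, S→Kent 50, T→Kent 204, U→Kent 168. Service 827; fixed 330; total 1157.
{Farrow}: service 999 + fixed 508 = 1507
{Farrow, Kent}: P→Farrow 195, Q→Farrow 132, R→Kent 66, S→Kent 50, T→Farrow 187, U→Kent 168. Service 798; fixed 838; total 1636.
{Farrow, Upton, Kent}: service 546 + fixed 1882 = 2428
No other subset beats 1157.

Minimum total cost: 1157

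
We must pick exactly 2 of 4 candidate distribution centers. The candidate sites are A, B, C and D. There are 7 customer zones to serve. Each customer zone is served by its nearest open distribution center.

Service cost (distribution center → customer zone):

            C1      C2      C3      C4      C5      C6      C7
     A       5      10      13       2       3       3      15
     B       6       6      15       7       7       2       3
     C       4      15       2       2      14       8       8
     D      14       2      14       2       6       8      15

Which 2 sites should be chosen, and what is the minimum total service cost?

Choose B and C; total service cost 26.

With exactly 2 open, each customer zone uses its cheapest among the chosen.
{B, C}: C1→C 4, C2→B 6, C3→C 2, C4→C 2, C5→B 7, C6→B 2, C7→B 3. Service cost 26.
{A, C}: service cost 32
{C, D}: service cost 32
Among all 6 size-2 choices, {B, C} is lowest.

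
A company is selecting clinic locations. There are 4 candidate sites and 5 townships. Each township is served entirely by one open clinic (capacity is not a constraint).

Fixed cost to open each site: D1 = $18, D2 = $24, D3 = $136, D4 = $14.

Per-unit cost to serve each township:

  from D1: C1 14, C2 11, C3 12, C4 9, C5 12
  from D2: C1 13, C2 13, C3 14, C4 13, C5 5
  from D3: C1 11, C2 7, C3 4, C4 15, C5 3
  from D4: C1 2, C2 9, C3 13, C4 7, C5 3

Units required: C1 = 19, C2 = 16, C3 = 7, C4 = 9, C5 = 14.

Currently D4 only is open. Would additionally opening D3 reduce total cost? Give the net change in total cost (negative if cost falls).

Current service cost with {D4}: 378.
Adding D3: each township re-picks its cheapest; new service cost 283, saving 95.
Extra fixed cost: 136. Net change = 136 − 95 = 41.
(Totals: 392 → 433.)

No — net change +41 (cost rises by 41).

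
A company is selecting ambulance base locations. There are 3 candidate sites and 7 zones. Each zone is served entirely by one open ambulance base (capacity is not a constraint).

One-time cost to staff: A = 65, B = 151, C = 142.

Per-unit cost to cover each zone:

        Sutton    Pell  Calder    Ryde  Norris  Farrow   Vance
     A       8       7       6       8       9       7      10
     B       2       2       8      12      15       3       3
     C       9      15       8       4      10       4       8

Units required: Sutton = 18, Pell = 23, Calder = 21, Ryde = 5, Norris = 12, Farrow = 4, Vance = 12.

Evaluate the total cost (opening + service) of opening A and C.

Each zone is assigned to its cheapest site among the open ones.
{A, C}: Sutton→A 8·18=144, Pell→A 7·23=161, Calder→A 6·21=126, Ryde→C 4·5=20, Norris→A 9·12=108, Farrow→C 4·4=16, Vance→C 8·12=96. Service 671; fixed 207; total 878.

Total cost: 878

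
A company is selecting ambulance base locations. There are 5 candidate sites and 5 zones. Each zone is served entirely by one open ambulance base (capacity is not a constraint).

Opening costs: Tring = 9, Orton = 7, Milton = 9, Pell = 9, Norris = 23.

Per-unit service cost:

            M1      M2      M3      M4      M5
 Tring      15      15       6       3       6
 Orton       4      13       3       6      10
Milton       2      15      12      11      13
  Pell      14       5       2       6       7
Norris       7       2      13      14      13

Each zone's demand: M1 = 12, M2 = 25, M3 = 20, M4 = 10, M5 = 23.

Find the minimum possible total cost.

Minimum total cost: 332

For any fixed open set, each zone goes to its cheapest open site; total = fixed + service.
{Tring, Milton, Pell, Norris}: M1→Milton 2·12=24, M2→Norris 2·25=50, M3→Pell 2·20=40, M4→Tring 3·10=30, M5→Tring 6·23=138. Service 282; fixed 50; total 332.
{Tring, Orton, Milton, Pell, Norris}: service 282 + fixed 57 = 339
{Tring, Orton, Milton, Norris}: service 302 + fixed 48 = 350
{Orton}: service 723 + fixed 7 = 730
No other subset beats 332.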